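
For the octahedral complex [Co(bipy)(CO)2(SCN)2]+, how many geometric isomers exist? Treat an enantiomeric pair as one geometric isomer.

3

In an octahedral complex each vertex has one trans partner and four cis neighbours.
Each bipy is bidentate and must span two cis positions.
The distinct arrangements are (3 in all): CO trans, SCN cis; CO cis, SCN cis (chiral); CO cis, SCN trans.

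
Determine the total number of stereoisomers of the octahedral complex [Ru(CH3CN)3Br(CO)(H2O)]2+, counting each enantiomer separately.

There are 4 geometric isomers: CH3CN mer (3 arrangements); CH3CN fac (chiral).
One of these lacks any improper symmetry element and so occurs as an enantiomeric pair, giving 4 + 1 = 5 stereoisomers in total.

5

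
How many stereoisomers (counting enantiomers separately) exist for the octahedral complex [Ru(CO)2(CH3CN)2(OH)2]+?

6

The distinct arrangements are (5 in all): CO trans, CH3CN trans, OH trans; CO cis, CH3CN trans, OH cis; CO cis, CH3CN cis, OH trans; CO cis, CH3CN cis, OH cis (chiral); CO trans, CH3CN cis, OH cis.
One of these lacks any improper symmetry element and so occurs as an enantiomeric pair, giving 5 + 1 = 6 stereoisomers in total.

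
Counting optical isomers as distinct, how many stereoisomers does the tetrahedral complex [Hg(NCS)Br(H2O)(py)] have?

2

In a tetrahedral complex all four positions are equivalent and every pair of ligands is adjacent — there is no cis/trans distinction.
Only one geometric arrangement is possible; it has no improper symmetry element, so it exists as a pair of enantiomers (2 stereoisomers).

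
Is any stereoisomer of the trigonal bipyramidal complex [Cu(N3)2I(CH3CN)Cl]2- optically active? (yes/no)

yes

Exhaustive case analysis gives 7 geometric isomers.
Of these, 3 lack any improper symmetry element and so occur as enantiomeric pairs, giving 7 + 3 = 10 stereoisomers in total.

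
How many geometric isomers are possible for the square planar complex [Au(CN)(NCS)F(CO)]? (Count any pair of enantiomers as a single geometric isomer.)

3

A square has two trans pairs of vertices; adjacent vertices are cis.
The distinct arrangements are (3 in all): (CN/F trans, CO/NCS trans); (CN/NCS trans, CO/F trans); (CN/CO trans, F/NCS trans).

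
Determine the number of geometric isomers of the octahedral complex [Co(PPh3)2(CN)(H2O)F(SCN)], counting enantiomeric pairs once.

Systematic enumeration (placing each ligand type in turn and discarding arrangements equivalent by rotation or reflection) gives 9 geometric isomers.

9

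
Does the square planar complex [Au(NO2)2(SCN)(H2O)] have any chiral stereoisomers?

In a square planar complex each vertex has one trans partner and two cis neighbours.
There are 2 geometric isomers: NO2 cis; NO2 trans.
Each arrangement has an internal mirror plane or centre of symmetry, so none is chiral.

no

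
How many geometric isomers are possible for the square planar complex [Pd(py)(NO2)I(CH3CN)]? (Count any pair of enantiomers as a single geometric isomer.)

In a square planar complex each vertex has one trans partner and two cis neighbours.
The distinct arrangements are (3 in all): (CH3CN/NO2 trans, I/py trans); (CH3CN/py trans, I/NO2 trans); (CH3CN/I trans, NO2/py trans).

3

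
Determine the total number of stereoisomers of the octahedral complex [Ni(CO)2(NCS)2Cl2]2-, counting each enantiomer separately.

An octahedron has six vertices in three trans pairs; every non-trans pair is cis.
Systematic placement gives 5 geometric isomers: CO trans, NCS trans, Cl trans; CO trans, NCS cis, Cl cis; CO cis, NCS trans, Cl cis; CO cis, NCS cis, Cl cis (chiral); CO cis, NCS cis, Cl trans.
One of these lacks any improper symmetry element and so occurs as an enantiomeric pair, giving 5 + 1 = 6 stereoisomers in total.

6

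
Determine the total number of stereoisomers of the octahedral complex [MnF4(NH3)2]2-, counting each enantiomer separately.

2

An octahedron has six vertices in three trans pairs; every non-trans pair is cis.
There are 2 geometric isomers: NH3 trans; NH3 cis.
Each arrangement has an internal mirror plane or centre of symmetry, so none is chiral.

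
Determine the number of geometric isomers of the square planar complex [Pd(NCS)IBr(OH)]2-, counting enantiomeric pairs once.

3

In a square planar complex each vertex has one trans partner and two cis neighbours.
Working through the distinct placements yields 3 geometric isomers: (Br/NCS trans, I/OH trans); (Br/OH trans, I/NCS trans); (Br/I trans, NCS/OH trans).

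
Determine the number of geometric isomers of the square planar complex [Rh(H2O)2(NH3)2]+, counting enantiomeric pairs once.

A square has two trans pairs of vertices; adjacent vertices are cis.
Systematic placement gives 2 geometric isomers: H2O cis; H2O trans.

2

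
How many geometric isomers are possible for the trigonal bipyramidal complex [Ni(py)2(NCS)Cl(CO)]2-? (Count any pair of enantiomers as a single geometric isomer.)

7

A trigonal bipyramid has two axial and three equatorial sites, which are chemically inequivalent.
Systematic enumeration (placing each ligand type in turn and discarding arrangements equivalent by rotation or reflection) gives 7 geometric isomers.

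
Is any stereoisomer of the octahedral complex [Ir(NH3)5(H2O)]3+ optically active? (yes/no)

Only one geometric arrangement is possible.

no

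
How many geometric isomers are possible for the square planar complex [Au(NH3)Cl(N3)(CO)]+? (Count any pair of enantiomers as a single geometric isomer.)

A square has two trans pairs of vertices; adjacent vertices are cis.
There are 3 geometric isomers: (CO/N3 trans, Cl/NH3 trans); (CO/NH3 trans, Cl/N3 trans); (CO/Cl trans, N3/NH3 trans).

3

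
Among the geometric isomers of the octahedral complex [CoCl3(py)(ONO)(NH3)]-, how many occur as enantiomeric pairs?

In an octahedral complex each vertex has one trans partner and four cis neighbours.
Working through the distinct placements yields 4 geometric isomers: Cl mer (3 arrangements); Cl fac (chiral).
One of these lacks any improper symmetry element and so occurs as an enantiomeric pair, giving 4 + 1 = 5 stereoisomers in total.

1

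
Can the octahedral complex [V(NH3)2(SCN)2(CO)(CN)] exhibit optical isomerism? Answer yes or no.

An octahedron has six vertices in three trans pairs; every non-trans pair is cis.
There are 6 geometric isomers: NH3 trans, SCN trans; NH3 cis, SCN cis (3 arrangements, 2 chiral); NH3 cis, SCN trans; NH3 trans, SCN cis.
Of these, 2 lack any improper symmetry element and so occur as enantiomeric pairs, giving 6 + 2 = 8 stereoisomers in total.

yes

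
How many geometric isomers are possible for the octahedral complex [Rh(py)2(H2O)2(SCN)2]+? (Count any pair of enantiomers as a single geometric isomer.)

5

The six octahedral sites form three mutually perpendicular trans pairs.
Working through the distinct placements yields 5 geometric isomers: py trans, H2O trans, SCN trans; py cis, H2O trans, SCN cis; py trans, H2O cis, SCN cis; py cis, H2O cis, SCN cis (chiral); py cis, H2O cis, SCN trans.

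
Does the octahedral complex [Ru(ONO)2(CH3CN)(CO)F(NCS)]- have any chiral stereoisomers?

The six octahedral sites form three mutually perpendicular trans pairs.
Placing the ligands in turn and identifying arrangements related by rotation or reflection leaves 9 distinct geometric isomers.
Of these, 6 lack any improper symmetry element and so occur as enantiomeric pairs, giving 9 + 6 = 15 stereoisomers in total.

yes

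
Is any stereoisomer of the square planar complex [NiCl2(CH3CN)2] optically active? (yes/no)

no

A square has two trans pairs of vertices; adjacent vertices are cis.
The distinct arrangements are (2 in all): Cl cis; Cl trans.
Each arrangement has an internal mirror plane or centre of symmetry, so none is chiral.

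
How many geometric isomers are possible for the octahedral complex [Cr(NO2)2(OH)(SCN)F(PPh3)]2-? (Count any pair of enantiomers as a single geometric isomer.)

The six octahedral sites form three mutually perpendicular trans pairs.
Placing the ligands in turn and identifying arrangements related by rotation or reflection leaves 9 distinct geometric isomers.

9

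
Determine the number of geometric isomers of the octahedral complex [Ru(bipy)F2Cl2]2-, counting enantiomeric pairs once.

Each bipy is bidentate and must span two cis positions.
Systematic placement gives 3 geometric isomers: F cis, Cl trans; F cis, Cl cis (chiral); F trans, Cl cis.

3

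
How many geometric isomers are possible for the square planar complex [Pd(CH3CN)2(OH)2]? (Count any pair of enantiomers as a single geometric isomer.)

2

In a square planar complex each vertex has one trans partner and two cis neighbours.
There are 2 geometric isomers: CH3CN cis; CH3CN trans.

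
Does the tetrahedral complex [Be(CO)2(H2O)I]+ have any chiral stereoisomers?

no

In a tetrahedral complex all four positions are equivalent and every pair of ligands is adjacent — there is no cis/trans distinction.
Only one geometric arrangement is possible.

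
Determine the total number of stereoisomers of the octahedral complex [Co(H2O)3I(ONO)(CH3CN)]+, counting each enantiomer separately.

5

The six octahedral sites form three mutually perpendicular trans pairs.
Systematic placement gives 4 geometric isomers: H2O mer (3 arrangements); H2O fac (chiral).
One of these lacks any improper symmetry element and so occurs as an enantiomeric pair, giving 4 + 1 = 5 stereoisomers in total.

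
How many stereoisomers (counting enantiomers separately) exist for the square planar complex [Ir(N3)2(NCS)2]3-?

2

Working through the distinct placements yields 2 geometric isomers: N3 cis; N3 trans.
Each arrangement has an internal mirror plane or centre of symmetry, so none is chiral.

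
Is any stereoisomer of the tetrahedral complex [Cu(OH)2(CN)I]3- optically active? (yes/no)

Only one geometric arrangement is possible.

no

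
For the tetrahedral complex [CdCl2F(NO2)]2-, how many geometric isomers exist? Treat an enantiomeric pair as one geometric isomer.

1

All four vertices of a tetrahedron are equivalent and mutually adjacent, so cis/trans isomerism cannot arise.
Only one geometric arrangement is possible.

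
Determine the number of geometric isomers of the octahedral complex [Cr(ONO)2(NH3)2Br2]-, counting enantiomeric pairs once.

The six octahedral sites form three mutually perpendicular trans pairs.
The distinct arrangements are (5 in all): ONO trans, NH3 trans, Br trans; ONO cis, NH3 cis, Br trans; ONO trans, NH3 cis, Br cis; ONO cis, NH3 cis, Br cis (chiral); ONO cis, NH3 trans, Br cis.

5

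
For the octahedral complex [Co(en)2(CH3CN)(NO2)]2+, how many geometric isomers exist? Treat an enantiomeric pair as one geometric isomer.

2

In an octahedral complex each vertex has one trans partner and four cis neighbours.
Each en is bidentate and must span two cis positions.
The distinct arrangements are (2 in all): CH3CN and NO2 mutually trans; CH3CN and NO2 mutually cis (chiral).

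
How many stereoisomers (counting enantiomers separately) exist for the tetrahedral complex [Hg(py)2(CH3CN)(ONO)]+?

In a tetrahedral complex all four positions are equivalent and every pair of ligands is adjacent — there is no cis/trans distinction.
Only one geometric arrangement is possible.

1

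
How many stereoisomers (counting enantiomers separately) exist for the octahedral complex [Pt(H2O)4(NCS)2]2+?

2

An octahedron has six vertices in three trans pairs; every non-trans pair is cis.
There are 2 geometric isomers: NCS trans; NCS cis.
Each arrangement has an internal mirror plane or centre of symmetry, so none is chiral.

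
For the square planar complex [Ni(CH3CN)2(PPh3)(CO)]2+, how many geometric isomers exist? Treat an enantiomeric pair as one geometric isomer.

2

There are 2 geometric isomers: CH3CN cis; CH3CN trans.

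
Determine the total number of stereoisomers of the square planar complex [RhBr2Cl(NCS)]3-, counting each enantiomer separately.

2

In a square planar complex each vertex has one trans partner and two cis neighbours.
There are 2 geometric isomers: Br cis; Br trans.
Each arrangement has an internal mirror plane or centre of symmetry, so none is chiral.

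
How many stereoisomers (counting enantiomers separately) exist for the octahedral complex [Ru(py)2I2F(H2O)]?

8

The six octahedral sites form three mutually perpendicular trans pairs.
Systematic placement gives 6 geometric isomers: py trans, I trans; py cis, I cis (3 arrangements, 2 chiral); py trans, I cis; py cis, I trans.
Of these, 2 lack any improper symmetry element and so occur as enantiomeric pairs, giving 6 + 2 = 8 stereoisomers in total.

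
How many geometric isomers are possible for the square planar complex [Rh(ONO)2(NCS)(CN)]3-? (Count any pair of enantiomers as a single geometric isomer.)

A square has two trans pairs of vertices; adjacent vertices are cis.
The distinct arrangements are (2 in all): ONO cis; ONO trans.

2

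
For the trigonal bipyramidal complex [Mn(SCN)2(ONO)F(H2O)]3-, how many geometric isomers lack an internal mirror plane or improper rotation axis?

Systematic enumeration (placing each ligand type in turn and discarding arrangements equivalent by rotation or reflection) gives 7 geometric isomers.
Of these, 3 lack any improper symmetry element and so occur as enantiomeric pairs, giving 7 + 3 = 10 stereoisomers in total.

3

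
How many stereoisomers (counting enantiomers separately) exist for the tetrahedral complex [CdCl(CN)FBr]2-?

2

Only one geometric arrangement is possible; it has no improper symmetry element, so it exists as a pair of enantiomers (2 stereoisomers).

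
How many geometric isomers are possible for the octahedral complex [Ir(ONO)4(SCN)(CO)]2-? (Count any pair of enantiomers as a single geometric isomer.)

The six octahedral sites form three mutually perpendicular trans pairs.
There are 2 geometric isomers: SCN and CO mutually cis; SCN and CO mutually trans.

2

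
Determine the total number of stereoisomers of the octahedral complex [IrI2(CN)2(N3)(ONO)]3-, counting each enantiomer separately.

8

In an octahedral complex each vertex has one trans partner and four cis neighbours.
Systematic placement gives 6 geometric isomers: I trans, CN trans; I cis, CN trans; I cis, CN cis (3 arrangements, 2 chiral); I trans, CN cis.
Of these, 2 lack any improper symmetry element and so occur as enantiomeric pairs, giving 6 + 2 = 8 stereoisomers in total.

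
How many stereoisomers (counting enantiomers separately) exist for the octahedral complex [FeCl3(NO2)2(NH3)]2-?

There are 3 geometric isomers: Cl mer, NO2 trans; Cl mer, NO2 cis; Cl fac, NO2 cis.
Each arrangement has an internal mirror plane or centre of symmetry, so none is chiral.

3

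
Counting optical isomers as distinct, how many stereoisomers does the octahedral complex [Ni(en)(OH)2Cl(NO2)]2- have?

Each en is bidentate and must span two cis positions.
Systematic placement gives 4 geometric isomers: OH cis (3 arrangements, 2 chiral); OH trans.
Of these, 2 lack any improper symmetry element and so occur as enantiomeric pairs, giving 4 + 2 = 6 stereoisomers in total.

6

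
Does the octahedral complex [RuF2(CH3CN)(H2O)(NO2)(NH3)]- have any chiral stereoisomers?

yes

The six octahedral sites form three mutually perpendicular trans pairs.
Placing the ligands in turn and identifying arrangements related by rotation or reflection leaves 9 distinct geometric isomers.
Of these, 6 lack any improper symmetry element and so occur as enantiomeric pairs, giving 9 + 6 = 15 stereoisomers in total.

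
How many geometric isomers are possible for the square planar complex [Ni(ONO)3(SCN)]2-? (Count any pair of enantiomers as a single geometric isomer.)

A square has two trans pairs of vertices; adjacent vertices are cis.
Only one geometric arrangement is possible.

1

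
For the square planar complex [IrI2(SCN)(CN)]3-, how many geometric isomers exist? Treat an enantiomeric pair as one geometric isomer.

There are 2 geometric isomers: I cis; I trans.

2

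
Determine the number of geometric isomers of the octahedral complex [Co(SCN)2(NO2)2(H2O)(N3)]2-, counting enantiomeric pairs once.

6

An octahedron has six vertices in three trans pairs; every non-trans pair is cis.
Working through the distinct placements yields 6 geometric isomers: SCN trans, NO2 trans; SCN cis, NO2 cis (3 arrangements, 2 chiral); SCN trans, NO2 cis; SCN cis, NO2 trans.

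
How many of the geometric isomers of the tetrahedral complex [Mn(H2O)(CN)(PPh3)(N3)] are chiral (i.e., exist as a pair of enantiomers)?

All four vertices of a tetrahedron are equivalent and mutually adjacent, so cis/trans isomerism cannot arise.
Only one geometric arrangement is possible; it has no improper symmetry element, so it exists as a pair of enantiomers (2 stereoisomers).

1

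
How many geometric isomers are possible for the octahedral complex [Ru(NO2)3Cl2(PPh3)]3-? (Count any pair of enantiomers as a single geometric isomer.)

3

In an octahedral complex each vertex has one trans partner and four cis neighbours.
The distinct arrangements are (3 in all): NO2 mer, Cl trans; NO2 fac, Cl cis; NO2 mer, Cl cis.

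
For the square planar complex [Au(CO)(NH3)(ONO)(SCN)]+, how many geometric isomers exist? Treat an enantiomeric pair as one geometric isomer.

3

A square has two trans pairs of vertices; adjacent vertices are cis.
There are 3 geometric isomers: (CO/ONO trans, NH3/SCN trans); (CO/SCN trans, NH3/ONO trans); (CO/NH3 trans, ONO/SCN trans).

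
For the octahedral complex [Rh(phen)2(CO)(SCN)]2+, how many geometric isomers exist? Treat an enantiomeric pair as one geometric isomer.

2

The six octahedral sites form three mutually perpendicular trans pairs.
Each phen is bidentate and must span two cis positions.
The distinct arrangements are (2 in all): CO and SCN mutually trans; CO and SCN mutually cis (chiral).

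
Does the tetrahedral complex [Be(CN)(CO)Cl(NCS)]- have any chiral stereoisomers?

yes

All four vertices of a tetrahedron are equivalent and mutually adjacent, so cis/trans isomerism cannot arise.
Only one geometric arrangement is possible; it has no improper symmetry element, so it exists as a pair of enantiomers (2 stereoisomers).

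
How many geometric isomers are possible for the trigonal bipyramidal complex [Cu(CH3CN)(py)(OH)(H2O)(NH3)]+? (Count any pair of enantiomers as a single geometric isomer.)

A trigonal bipyramid has two axial and three equatorial sites, which are chemically inequivalent.
Exhaustive case analysis gives 10 geometric isomers.

10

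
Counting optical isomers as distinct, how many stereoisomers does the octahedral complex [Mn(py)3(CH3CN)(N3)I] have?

In an octahedral complex each vertex has one trans partner and four cis neighbours.
There are 4 geometric isomers: py mer (3 arrangements); py fac (chiral).
One of these lacks any improper symmetry element and so occurs as an enantiomeric pair, giving 4 + 1 = 5 stereoisomers in total.

5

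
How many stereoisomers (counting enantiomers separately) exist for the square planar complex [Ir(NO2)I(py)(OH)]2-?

A square has two trans pairs of vertices; adjacent vertices are cis.
Working through the distinct placements yields 3 geometric isomers: (I/OH trans, NO2/py trans); (I/py trans, NO2/OH trans); (I/NO2 trans, OH/py trans).
Each arrangement has an internal mirror plane or centre of symmetry, so none is chiral.

3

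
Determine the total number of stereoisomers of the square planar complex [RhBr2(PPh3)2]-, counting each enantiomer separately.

2

In a square planar complex each vertex has one trans partner and two cis neighbours.
Working through the distinct placements yields 2 geometric isomers: Br cis; Br trans.
Each arrangement has an internal mirror plane or centre of symmetry, so none is chiral.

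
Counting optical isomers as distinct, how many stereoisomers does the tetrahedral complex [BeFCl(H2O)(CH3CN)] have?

In a tetrahedral complex all four positions are equivalent and every pair of ligands is adjacent — there is no cis/trans distinction.
Only one geometric arrangement is possible; it has no improper symmetry element, so it exists as a pair of enantiomers (2 stereoisomers).

2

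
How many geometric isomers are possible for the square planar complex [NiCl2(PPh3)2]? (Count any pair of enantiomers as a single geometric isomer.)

In a square planar complex each vertex has one trans partner and two cis neighbours.
There are 2 geometric isomers: Cl cis; Cl trans.

2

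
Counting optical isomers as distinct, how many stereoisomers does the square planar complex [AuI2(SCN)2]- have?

There are 2 geometric isomers: I cis; I trans.
Each arrangement has an internal mirror plane or centre of symmetry, so none is chiral.

2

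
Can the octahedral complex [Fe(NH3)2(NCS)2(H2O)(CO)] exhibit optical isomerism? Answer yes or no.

yes

An octahedron has six vertices in three trans pairs; every non-trans pair is cis.
Working through the distinct placements yields 6 geometric isomers: NH3 trans, NCS trans; NH3 cis, NCS cis (3 arrangements, 2 chiral); NH3 trans, NCS cis; NH3 cis, NCS trans.
Of these, 2 lack any improper symmetry element and so occur as enantiomeric pairs, giving 6 + 2 = 8 stereoisomers in total.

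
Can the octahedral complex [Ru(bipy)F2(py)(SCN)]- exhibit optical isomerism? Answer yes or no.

In an octahedral complex each vertex has one trans partner and four cis neighbours.
Each bipy is bidentate and must span two cis positions.
Working through the distinct placements yields 4 geometric isomers: F trans; F cis (3 arrangements, 2 chiral).
Of these, 2 lack any improper symmetry element and so occur as enantiomeric pairs, giving 4 + 2 = 6 stereoisomers in total.

yes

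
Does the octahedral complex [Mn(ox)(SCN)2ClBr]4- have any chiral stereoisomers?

Each ox is bidentate and must span two cis positions.
There are 4 geometric isomers: SCN cis (3 arrangements, 2 chiral); SCN trans.
Of these, 2 lack any improper symmetry element and so occur as enantiomeric pairs, giving 4 + 2 = 6 stereoisomers in total.

yes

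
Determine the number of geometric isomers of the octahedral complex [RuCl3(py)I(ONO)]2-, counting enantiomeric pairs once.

4

An octahedron has six vertices in three trans pairs; every non-trans pair is cis.
Working through the distinct placements yields 4 geometric isomers: Cl mer (3 arrangements); Cl fac (chiral).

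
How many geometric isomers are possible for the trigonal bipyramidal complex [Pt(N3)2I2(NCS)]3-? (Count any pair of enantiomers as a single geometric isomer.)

5

A trigonal bipyramid has two axial and three equatorial sites, which are chemically inequivalent.
Placing the ligands in turn and identifying arrangements related by rotation or reflection leaves 5 distinct geometric isomers.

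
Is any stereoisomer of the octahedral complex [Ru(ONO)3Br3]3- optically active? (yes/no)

The six octahedral sites form three mutually perpendicular trans pairs.
Systematic placement gives 2 geometric isomers: ONO mer; ONO fac.
Each arrangement has an internal mirror plane or centre of symmetry, so none is chiral.

no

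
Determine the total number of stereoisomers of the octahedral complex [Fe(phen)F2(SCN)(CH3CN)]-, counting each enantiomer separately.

In an octahedral complex each vertex has one trans partner and four cis neighbours.
Each phen is bidentate and must span two cis positions.
The distinct arrangements are (4 in all): F cis (3 arrangements, 2 chiral); F trans.
Of these, 2 lack any improper symmetry element and so occur as enantiomeric pairs, giving 4 + 2 = 6 stereoisomers in total.

6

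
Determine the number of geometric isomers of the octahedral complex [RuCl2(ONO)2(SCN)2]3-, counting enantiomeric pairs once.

In an octahedral complex each vertex has one trans partner and four cis neighbours.
There are 5 geometric isomers: Cl trans, ONO trans, SCN trans; Cl trans, ONO cis, SCN cis; Cl cis, ONO cis, SCN trans; Cl cis, ONO cis, SCN cis (chiral); Cl cis, ONO trans, SCN cis.

5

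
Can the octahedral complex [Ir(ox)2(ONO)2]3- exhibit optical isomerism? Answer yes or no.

yes

An octahedron has six vertices in three trans pairs; every non-trans pair is cis.
Each ox is bidentate and must span two cis positions.
There are 2 geometric isomers: ONO trans; ONO cis (chiral).
One of these lacks any improper symmetry element and so occurs as an enantiomeric pair, giving 2 + 1 = 3 stereoisomers in total.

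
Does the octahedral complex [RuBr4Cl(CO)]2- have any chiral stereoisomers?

no

In an octahedral complex each vertex has one trans partner and four cis neighbours.
Working through the distinct placements yields 2 geometric isomers: Cl and CO mutually trans; Cl and CO mutually cis.
Each arrangement has an internal mirror plane or centre of symmetry, so none is chiral.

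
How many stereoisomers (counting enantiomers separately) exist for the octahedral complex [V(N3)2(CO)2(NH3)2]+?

6

The distinct arrangements are (5 in all): N3 trans, CO trans, NH3 trans; N3 cis, CO trans, NH3 cis; N3 cis, CO cis, NH3 trans; N3 cis, CO cis, NH3 cis (chiral); N3 trans, CO cis, NH3 cis.
One of these lacks any improper symmetry element and so occurs as an enantiomeric pair, giving 5 + 1 = 6 stereoisomers in total.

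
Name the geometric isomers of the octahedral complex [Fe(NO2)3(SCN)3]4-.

fac and mer

An octahedron has six vertices in three trans pairs; every non-trans pair is cis.
Systematic placement gives 2 geometric isomers: NO2 mer; NO2 fac.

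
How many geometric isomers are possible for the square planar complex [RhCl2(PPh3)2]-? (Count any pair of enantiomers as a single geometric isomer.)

A square has two trans pairs of vertices; adjacent vertices are cis.
The distinct arrangements are (2 in all): Cl cis; Cl trans.

2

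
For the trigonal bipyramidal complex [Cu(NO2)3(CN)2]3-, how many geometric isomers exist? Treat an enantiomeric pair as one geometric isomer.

3

In a trigonal bipyramid the two axial positions differ from the three equatorial ones.
There are 3 geometric isomers: CN both axial; CN one axial, one equatorial; CN both equatorial.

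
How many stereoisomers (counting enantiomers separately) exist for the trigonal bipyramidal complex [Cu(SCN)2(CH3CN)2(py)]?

6

Exhaustive case analysis gives 5 geometric isomers.
One of these lacks any improper symmetry element and so occurs as an enantiomeric pair, giving 5 + 1 = 6 stereoisomers in total.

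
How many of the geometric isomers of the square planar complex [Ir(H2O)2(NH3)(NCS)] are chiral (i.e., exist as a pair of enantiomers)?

0

A square has two trans pairs of vertices; adjacent vertices are cis.
There are 2 geometric isomers: H2O cis; H2O trans.
Each arrangement has an internal mirror plane or centre of symmetry, so none is chiral.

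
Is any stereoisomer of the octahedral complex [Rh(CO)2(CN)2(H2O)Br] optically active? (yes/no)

yes

An octahedron has six vertices in three trans pairs; every non-trans pair is cis.
Working through the distinct placements yields 6 geometric isomers: CO cis, CN cis (3 arrangements, 2 chiral); CO trans, CN cis; CO cis, CN trans; CO trans, CN trans.
Of these, 2 lack any improper symmetry element and so occur as enantiomeric pairs, giving 6 + 2 = 8 stereoisomers in total.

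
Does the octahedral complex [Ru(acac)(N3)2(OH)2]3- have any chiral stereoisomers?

Each acac is bidentate and must span two cis positions.
Systematic placement gives 3 geometric isomers: N3 trans, OH cis; N3 cis, OH cis (chiral); N3 cis, OH trans.
One of these lacks any improper symmetry element and so occurs as an enantiomeric pair, giving 3 + 1 = 4 stereoisomers in total.

yes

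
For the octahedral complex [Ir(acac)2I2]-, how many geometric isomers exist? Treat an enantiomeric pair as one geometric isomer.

Each acac is bidentate and must span two cis positions.
The distinct arrangements are (2 in all): I trans; I cis (chiral).

2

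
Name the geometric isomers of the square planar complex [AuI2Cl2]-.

A square has two trans pairs of vertices; adjacent vertices are cis.
The distinct arrangements are (2 in all): I cis; I trans.

cis and trans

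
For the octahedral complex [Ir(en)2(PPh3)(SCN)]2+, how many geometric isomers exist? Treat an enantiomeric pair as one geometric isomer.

In an octahedral complex each vertex has one trans partner and four cis neighbours.
Each en is bidentate and must span two cis positions.
The distinct arrangements are (2 in all): PPh3 and SCN mutually trans; PPh3 and SCN mutually cis (chiral).

2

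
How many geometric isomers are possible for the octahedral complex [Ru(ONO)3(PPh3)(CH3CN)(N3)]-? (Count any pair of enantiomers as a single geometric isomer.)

The distinct arrangements are (4 in all): ONO mer (3 arrangements); ONO fac (chiral).

4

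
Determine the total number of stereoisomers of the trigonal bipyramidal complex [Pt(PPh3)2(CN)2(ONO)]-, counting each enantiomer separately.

A trigonal bipyramid has two axial and three equatorial sites, which are chemically inequivalent.
Placing the ligands in turn and identifying arrangements related by rotation or reflection leaves 5 distinct geometric isomers.
One of these lacks any improper symmetry element and so occurs as an enantiomeric pair, giving 5 + 1 = 6 stereoisomers in total.

6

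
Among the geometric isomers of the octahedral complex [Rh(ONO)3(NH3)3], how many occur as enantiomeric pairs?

0

There are 2 geometric isomers: ONO mer; ONO fac.
Each arrangement has an internal mirror plane or centre of symmetry, so none is chiral.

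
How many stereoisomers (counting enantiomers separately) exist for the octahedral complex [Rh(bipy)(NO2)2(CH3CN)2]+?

4

An octahedron has six vertices in three trans pairs; every non-trans pair is cis.
Each bipy is bidentate and must span two cis positions.
Systematic placement gives 3 geometric isomers: NO2 cis, CH3CN trans; NO2 cis, CH3CN cis (chiral); NO2 trans, CH3CN cis.
One of these lacks any improper symmetry element and so occurs as an enantiomeric pair, giving 3 + 1 = 4 stereoisomers in total.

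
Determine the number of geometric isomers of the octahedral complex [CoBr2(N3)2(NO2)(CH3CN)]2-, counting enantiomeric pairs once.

The distinct arrangements are (6 in all): Br trans, N3 cis; Br trans, N3 trans; Br cis, N3 cis (3 arrangements, 2 chiral); Br cis, N3 trans.

6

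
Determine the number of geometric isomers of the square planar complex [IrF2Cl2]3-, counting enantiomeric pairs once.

In a square planar complex each vertex has one trans partner and two cis neighbours.
Working through the distinct placements yields 2 geometric isomers: F cis; F trans.

2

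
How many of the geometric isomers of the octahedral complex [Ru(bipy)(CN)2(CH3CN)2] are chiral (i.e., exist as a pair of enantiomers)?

1

Each bipy is bidentate and must span two cis positions.
There are 3 geometric isomers: CN cis, CH3CN trans; CN cis, CH3CN cis (chiral); CN trans, CH3CN cis.
One of these lacks any improper symmetry element and so occurs as an enantiomeric pair, giving 3 + 1 = 4 stereoisomers in total.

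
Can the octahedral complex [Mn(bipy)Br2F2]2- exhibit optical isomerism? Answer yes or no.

yes

The six octahedral sites form three mutually perpendicular trans pairs.
Each bipy is bidentate and must span two cis positions.
There are 3 geometric isomers: Br trans, F cis; Br cis, F cis (chiral); Br cis, F trans.
One of these lacks any improper symmetry element and so occurs as an enantiomeric pair, giving 3 + 1 = 4 stereoisomers in total.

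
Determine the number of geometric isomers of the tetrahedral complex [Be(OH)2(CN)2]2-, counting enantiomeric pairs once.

1

All four vertices of a tetrahedron are equivalent and mutually adjacent, so cis/trans isomerism cannot arise.
Only one geometric arrangement is possible.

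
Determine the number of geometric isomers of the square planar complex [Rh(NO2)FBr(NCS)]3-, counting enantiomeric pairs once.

3

A square has two trans pairs of vertices; adjacent vertices are cis.
There are 3 geometric isomers: (Br/NCS trans, F/NO2 trans); (Br/NO2 trans, F/NCS trans); (Br/F trans, NCS/NO2 trans).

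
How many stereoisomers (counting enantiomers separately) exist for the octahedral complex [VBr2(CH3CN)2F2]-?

In an octahedral complex each vertex has one trans partner and four cis neighbours.
Working through the distinct placements yields 5 geometric isomers: Br trans, CH3CN trans, F trans; Br trans, CH3CN cis, F cis; Br cis, CH3CN cis, F trans; Br cis, CH3CN cis, F cis (chiral); Br cis, CH3CN trans, F cis.
One of these lacks any improper symmetry element and so occurs as an enantiomeric pair, giving 5 + 1 = 6 stereoisomers in total.

6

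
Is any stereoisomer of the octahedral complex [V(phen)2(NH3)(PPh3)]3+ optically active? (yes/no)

yes

In an octahedral complex each vertex has one trans partner and four cis neighbours.
Each phen is bidentate and must span two cis positions.
The distinct arrangements are (2 in all): NH3 and PPh3 mutually trans; NH3 and PPh3 mutually cis (chiral).
One of these lacks any improper symmetry element and so occurs as an enantiomeric pair, giving 2 + 1 = 3 stereoisomers in total.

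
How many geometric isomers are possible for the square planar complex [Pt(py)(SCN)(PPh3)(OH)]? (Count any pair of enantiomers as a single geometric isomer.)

3

A square has two trans pairs of vertices; adjacent vertices are cis.
Systematic placement gives 3 geometric isomers: (OH/SCN trans, PPh3/py trans); (OH/py trans, PPh3/SCN trans); (OH/PPh3 trans, SCN/py trans).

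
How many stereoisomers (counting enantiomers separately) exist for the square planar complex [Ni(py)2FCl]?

Working through the distinct placements yields 2 geometric isomers: py cis; py trans.
Each arrangement has an internal mirror plane or centre of symmetry, so none is chiral.

2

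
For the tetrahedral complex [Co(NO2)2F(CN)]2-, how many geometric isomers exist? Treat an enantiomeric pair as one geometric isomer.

In a tetrahedral complex all four positions are equivalent and every pair of ligands is adjacent — there is no cis/trans distinction.
Only one geometric arrangement is possible.

1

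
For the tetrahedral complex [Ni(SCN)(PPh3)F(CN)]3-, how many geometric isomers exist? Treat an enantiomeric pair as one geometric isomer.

1

All four vertices of a tetrahedron are equivalent and mutually adjacent, so cis/trans isomerism cannot arise.
Only one geometric arrangement is possible; it has no improper symmetry element, so it exists as a pair of enantiomers (2 stereoisomers).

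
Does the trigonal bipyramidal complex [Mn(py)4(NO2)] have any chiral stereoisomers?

no

A trigonal bipyramid has two axial and three equatorial sites, which are chemically inequivalent.
There are 2 geometric isomers: NO2 axial; NO2 equatorial.
Each arrangement has an internal mirror plane or centre of symmetry, so none is chiral.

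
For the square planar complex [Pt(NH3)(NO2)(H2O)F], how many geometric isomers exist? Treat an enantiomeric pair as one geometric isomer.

A square has two trans pairs of vertices; adjacent vertices are cis.
There are 3 geometric isomers: (F/NH3 trans, H2O/NO2 trans); (F/NO2 trans, H2O/NH3 trans); (F/H2O trans, NH3/NO2 trans).

3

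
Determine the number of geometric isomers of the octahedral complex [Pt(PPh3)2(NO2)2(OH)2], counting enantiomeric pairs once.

5

In an octahedral complex each vertex has one trans partner and four cis neighbours.
Working through the distinct placements yields 5 geometric isomers: PPh3 trans, NO2 trans, OH trans; PPh3 cis, NO2 trans, OH cis; PPh3 trans, NO2 cis, OH cis; PPh3 cis, NO2 cis, OH cis (chiral); PPh3 cis, NO2 cis, OH trans.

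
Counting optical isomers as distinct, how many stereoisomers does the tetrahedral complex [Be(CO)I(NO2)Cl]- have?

2

Only one geometric arrangement is possible; it has no improper symmetry element, so it exists as a pair of enantiomers (2 stereoisomers).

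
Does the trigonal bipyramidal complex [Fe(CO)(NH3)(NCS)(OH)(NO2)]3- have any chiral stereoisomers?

yes

A trigonal bipyramid has two axial and three equatorial sites, which are chemically inequivalent.
Exhaustive case analysis gives 10 geometric isomers.
Of these, 10 lack any improper symmetry element and so occur as enantiomeric pairs, giving 10 + 10 = 20 stereoisomers in total.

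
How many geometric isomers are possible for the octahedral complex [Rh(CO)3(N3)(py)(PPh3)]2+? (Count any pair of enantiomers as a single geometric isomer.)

4

An octahedron has six vertices in three trans pairs; every non-trans pair is cis.
Systematic placement gives 4 geometric isomers: CO mer (3 arrangements); CO fac (chiral).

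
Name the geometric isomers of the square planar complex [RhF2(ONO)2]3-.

In a square planar complex each vertex has one trans partner and two cis neighbours.
There are 2 geometric isomers: F cis; F trans.

cis and trans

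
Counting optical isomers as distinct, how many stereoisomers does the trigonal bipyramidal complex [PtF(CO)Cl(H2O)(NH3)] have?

20

A trigonal bipyramid has two axial and three equatorial sites, which are chemically inequivalent.
Systematic enumeration (placing each ligand type in turn and discarding arrangements equivalent by rotation or reflection) gives 10 geometric isomers.
Of these, 10 lack any improper symmetry element and so occur as enantiomeric pairs, giving 10 + 10 = 20 stereoisomers in total.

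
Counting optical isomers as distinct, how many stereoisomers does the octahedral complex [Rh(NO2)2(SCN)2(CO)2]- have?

6

In an octahedral complex each vertex has one trans partner and four cis neighbours.
Working through the distinct placements yields 5 geometric isomers: NO2 trans, SCN trans, CO trans; NO2 cis, SCN cis, CO trans; NO2 cis, SCN trans, CO cis; NO2 cis, SCN cis, CO cis (chiral); NO2 trans, SCN cis, CO cis.
One of these lacks any improper symmetry element and so occurs as an enantiomeric pair, giving 5 + 1 = 6 stereoisomers in total.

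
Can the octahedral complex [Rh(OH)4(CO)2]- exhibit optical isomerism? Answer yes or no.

no

An octahedron has six vertices in three trans pairs; every non-trans pair is cis.
The distinct arrangements are (2 in all): CO trans; CO cis.
Each arrangement has an internal mirror plane or centre of symmetry, so none is chiral.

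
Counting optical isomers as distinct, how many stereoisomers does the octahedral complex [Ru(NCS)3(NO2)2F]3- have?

An octahedron has six vertices in three trans pairs; every non-trans pair is cis.
Working through the distinct placements yields 3 geometric isomers: NCS mer, NO2 trans; NCS fac, NO2 cis; NCS mer, NO2 cis.
Each arrangement has an internal mirror plane or centre of symmetry, so none is chiral.

3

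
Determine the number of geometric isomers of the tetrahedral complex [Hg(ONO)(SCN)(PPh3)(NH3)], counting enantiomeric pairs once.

1

In a tetrahedral complex all four positions are equivalent and every pair of ligands is adjacent — there is no cis/trans distinction.
Only one geometric arrangement is possible; it has no improper symmetry element, so it exists as a pair of enantiomers (2 stereoisomers).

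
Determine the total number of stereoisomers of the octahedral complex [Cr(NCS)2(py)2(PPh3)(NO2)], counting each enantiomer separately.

Working through the distinct placements yields 6 geometric isomers: NCS trans, py trans; NCS trans, py cis; NCS cis, py trans; NCS cis, py cis (3 arrangements, 2 chiral).
Of these, 2 lack any improper symmetry element and so occur as enantiomeric pairs, giving 6 + 2 = 8 stereoisomers in total.

8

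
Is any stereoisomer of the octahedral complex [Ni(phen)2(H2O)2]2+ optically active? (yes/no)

yes

An octahedron has six vertices in three trans pairs; every non-trans pair is cis.
Each phen is bidentate and must span two cis positions.
The distinct arrangements are (2 in all): H2O trans; H2O cis (chiral).
One of these lacks any improper symmetry element and so occurs as an enantiomeric pair, giving 2 + 1 = 3 stereoisomers in total.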